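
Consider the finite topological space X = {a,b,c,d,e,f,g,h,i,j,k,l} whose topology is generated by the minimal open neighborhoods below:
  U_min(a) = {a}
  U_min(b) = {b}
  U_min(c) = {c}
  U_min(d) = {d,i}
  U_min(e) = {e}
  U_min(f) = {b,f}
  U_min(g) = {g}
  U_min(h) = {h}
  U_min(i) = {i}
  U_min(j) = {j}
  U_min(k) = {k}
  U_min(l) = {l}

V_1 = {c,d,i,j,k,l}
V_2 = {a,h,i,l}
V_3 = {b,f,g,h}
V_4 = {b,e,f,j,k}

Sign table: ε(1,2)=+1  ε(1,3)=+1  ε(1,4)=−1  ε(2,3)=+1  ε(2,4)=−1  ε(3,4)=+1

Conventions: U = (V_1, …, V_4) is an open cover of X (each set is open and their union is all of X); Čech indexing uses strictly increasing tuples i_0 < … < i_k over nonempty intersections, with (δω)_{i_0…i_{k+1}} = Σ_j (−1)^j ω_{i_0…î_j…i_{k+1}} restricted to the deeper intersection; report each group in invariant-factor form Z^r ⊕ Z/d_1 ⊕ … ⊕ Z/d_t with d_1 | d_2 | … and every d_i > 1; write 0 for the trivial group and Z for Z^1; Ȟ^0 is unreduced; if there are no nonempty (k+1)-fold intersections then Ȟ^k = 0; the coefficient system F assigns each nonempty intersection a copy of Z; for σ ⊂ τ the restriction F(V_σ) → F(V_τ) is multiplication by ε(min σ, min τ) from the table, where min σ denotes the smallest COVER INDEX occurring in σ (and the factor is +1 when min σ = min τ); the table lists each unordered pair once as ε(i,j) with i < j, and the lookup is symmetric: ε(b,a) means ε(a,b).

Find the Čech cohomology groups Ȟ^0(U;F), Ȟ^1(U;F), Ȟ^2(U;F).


Ȟ^0(U;F) ≅ 0, Ȟ^1(U;F) ≅ Z/2 and Ȟ^2(U;F) ≅ 0

nonempty intersections:
  V12={i,l} V14={j,k} V23={h} V34={b,f}
C dims 4,4; δ0: rk 4, SNF 1^3·2
Ȟ^0: (4−4)−0=0 ⇒ 0
Ȟ^1: (4−0)−4=0 plus torsion [2] ⇒ Z/2
Ȟ^2: (0−0)−0=0 ⇒ 0


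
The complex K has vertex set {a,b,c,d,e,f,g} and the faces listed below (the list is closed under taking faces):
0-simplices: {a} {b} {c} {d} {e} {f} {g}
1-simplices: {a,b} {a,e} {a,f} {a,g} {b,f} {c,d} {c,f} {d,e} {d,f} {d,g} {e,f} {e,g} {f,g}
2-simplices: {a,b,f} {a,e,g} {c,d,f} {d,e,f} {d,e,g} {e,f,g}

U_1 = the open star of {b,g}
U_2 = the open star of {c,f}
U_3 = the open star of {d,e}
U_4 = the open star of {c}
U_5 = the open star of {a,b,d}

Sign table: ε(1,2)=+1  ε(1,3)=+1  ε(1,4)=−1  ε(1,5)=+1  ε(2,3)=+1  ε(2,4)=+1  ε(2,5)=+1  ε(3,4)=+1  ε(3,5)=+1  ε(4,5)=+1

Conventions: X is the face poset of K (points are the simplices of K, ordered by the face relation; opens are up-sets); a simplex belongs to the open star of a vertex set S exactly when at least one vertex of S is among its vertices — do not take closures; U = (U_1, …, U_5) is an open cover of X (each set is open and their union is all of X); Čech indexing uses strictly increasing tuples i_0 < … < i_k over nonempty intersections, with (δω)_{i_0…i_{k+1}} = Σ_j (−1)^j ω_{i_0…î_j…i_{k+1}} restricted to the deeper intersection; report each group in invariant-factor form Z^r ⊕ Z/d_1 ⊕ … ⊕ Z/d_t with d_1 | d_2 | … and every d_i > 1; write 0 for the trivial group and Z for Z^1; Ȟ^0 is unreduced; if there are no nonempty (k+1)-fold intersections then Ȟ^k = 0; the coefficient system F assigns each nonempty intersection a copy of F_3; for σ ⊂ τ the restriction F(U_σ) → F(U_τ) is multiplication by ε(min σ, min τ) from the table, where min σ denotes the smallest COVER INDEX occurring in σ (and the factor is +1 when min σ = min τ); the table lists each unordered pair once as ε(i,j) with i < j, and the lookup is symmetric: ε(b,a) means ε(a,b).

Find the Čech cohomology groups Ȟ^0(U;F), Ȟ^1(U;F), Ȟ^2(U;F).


cover nerve:
  U1={{b},{g},{a,b},{a,g},{b,f},{d,g},{e,g},{f,g},{a,b,f},{a,e,g},{d,e,g},{e,f,g}} U2={{c},{f},{a,f},{b,f},{c,d},{c,f},{d,f},{e,f},{f,g},{a,b,f},{c,d,f},{d,e,f},{e,f,g}} U3={{d},{e},{a,e},{c,d},{d,e},{d,f},{d,g},{e,f},{e,g},{a,e,g},{c,d,f},{d,e,f},{d,e,g},{e,f,g}} U4={{c},{c,d},{c,f},{c,d,f}} U5={{a},{b},{d},{a,b},{a,e},{a,f},{a,g},{b,f},{c,d},{d,e},{d,f},{d,g},{a,b,f},{a,e,g},{c,d,f},{d,e,f},{d,e,g}}
  U12={{b,f},{f,g},{a,b,f},{e,f,g}} U13={{d,g},{e,g},{a,e,g},{d,e,g},{e,f,g}} U15={{b},{a,b},{a,g},{b,f},{d,g},{a,b,f},{a,e,g},{d,e,g}} U23={{c,d},{d,f},{e,f},{c,d,f},{d,e,f},{e,f,g}} U24={{c},{c,d},{c,f},{c,d,f}} U25={{a,f},{b,f},{c,d},{d,f},{a,b,f},{c,d,f},{d,e,f}} U34={{c,d},{c,d,f}} U35={{d},{a,e},{c,d},{d,e},{d,f},{d,g},{a,e,g},{c,d,f},{d,e,f},{d,e,g}} U45={{c,d},{c,d,f}}
  U123={{e,f,g}} U125={{b,f},{a,b,f}} U135={{d,g},{a,e,g},{d,e,g}} U234={{c,d},{c,d,f}} U235={{c,d},{d,f},{c,d,f},{d,e,f}} U245={{c,d},{c,d,f}} U345={{c,d},{c,d,f}}
  U2345={{c,d},{c,d,f}}
C dims 5,9,7,1; δ0: rk_F3 4; δ1: rk_F3 5; δ2: rk_F3 1
Ȟ^0: (5−4)−0=1 ⇒ Z/3
Ȟ^1: (9−5)−4=0 ⇒ 0
Ȟ^2: (7−1)−5=1 ⇒ Z/3

Ȟ^0(U;F) ≅ Z/3, Ȟ^1(U;F) ≅ 0 and Ȟ^2(U;F) ≅ Z/3


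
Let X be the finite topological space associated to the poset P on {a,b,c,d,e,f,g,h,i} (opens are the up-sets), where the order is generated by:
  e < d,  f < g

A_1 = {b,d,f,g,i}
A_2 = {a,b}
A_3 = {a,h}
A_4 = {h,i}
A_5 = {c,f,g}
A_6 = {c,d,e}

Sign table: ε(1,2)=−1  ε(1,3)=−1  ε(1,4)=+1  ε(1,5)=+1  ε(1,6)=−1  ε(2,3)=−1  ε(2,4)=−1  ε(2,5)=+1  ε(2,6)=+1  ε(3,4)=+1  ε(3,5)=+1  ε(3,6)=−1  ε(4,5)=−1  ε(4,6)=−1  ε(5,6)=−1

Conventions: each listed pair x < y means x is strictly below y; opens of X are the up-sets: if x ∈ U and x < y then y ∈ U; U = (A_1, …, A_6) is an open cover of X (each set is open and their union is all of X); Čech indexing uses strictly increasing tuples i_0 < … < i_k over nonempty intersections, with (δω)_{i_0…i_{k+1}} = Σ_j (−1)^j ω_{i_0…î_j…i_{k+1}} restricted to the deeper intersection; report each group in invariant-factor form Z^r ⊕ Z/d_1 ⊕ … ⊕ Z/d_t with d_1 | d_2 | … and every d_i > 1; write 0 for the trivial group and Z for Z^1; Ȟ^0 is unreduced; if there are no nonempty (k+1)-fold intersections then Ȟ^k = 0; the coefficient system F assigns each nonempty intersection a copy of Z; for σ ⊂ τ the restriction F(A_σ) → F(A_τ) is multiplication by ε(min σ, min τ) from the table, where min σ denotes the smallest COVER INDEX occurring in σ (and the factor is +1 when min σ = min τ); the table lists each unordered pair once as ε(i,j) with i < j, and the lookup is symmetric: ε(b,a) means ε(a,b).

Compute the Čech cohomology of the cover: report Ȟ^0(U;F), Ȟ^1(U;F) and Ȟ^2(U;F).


Ȟ^0 ≅ Z; Ȟ^1 ≅ Z^2; Ȟ^2 ≅ 0

nonempty intersections:
  A12={b} A14={i} A15={f,g} A16={d} A23={a} A34={h} A56={c}
C dims 6,7; δ0: rk 5, SNF 1^5
Ȟ^0: (6−5)−0=1 ⇒ Z
Ȟ^1: (7−0)−5=2 ⇒ Z^2
Ȟ^2: (0−0)−0=0 ⇒ 0


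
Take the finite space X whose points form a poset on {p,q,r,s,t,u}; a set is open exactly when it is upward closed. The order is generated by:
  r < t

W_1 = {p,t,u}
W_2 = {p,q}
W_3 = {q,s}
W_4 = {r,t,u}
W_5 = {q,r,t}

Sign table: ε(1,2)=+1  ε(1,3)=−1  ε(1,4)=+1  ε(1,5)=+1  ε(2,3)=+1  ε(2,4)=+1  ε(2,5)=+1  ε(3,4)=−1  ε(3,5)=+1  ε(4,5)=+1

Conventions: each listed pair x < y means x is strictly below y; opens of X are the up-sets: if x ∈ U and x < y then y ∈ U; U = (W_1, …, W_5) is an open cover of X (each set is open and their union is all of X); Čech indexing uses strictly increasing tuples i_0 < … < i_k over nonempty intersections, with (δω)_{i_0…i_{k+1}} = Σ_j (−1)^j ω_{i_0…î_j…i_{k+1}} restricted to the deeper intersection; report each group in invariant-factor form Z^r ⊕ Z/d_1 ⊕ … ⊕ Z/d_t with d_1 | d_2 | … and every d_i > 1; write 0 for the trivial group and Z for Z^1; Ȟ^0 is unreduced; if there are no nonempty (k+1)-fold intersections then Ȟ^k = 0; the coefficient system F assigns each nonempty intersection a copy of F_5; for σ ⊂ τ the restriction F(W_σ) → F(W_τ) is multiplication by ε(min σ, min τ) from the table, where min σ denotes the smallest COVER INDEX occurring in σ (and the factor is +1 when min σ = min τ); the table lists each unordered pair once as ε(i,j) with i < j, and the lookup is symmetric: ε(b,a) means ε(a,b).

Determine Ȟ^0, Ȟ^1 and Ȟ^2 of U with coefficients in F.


nerve simplices:
  W12={p} W14={t,u} W15={t} W23={q} W25={q} W35={q} W45={r,t}
  W145={t} W235={q}
C dims 5,7,2; δ0: rk_F5 4; δ1: rk_F5 2
degree 0: 5−4−0 = 1 → Ȟ^0 ≅ Z/5
degree 1: 7−2−4 = 1 → Ȟ^1 ≅ Z/5
degree 2: 2−0−2 = 0 → Ȟ^2 ≅ 0

Ȟ^0(U;F) ≅ Z/5, Ȟ^1(U;F) ≅ Z/5, Ȟ^2(U;F) ≅ 0


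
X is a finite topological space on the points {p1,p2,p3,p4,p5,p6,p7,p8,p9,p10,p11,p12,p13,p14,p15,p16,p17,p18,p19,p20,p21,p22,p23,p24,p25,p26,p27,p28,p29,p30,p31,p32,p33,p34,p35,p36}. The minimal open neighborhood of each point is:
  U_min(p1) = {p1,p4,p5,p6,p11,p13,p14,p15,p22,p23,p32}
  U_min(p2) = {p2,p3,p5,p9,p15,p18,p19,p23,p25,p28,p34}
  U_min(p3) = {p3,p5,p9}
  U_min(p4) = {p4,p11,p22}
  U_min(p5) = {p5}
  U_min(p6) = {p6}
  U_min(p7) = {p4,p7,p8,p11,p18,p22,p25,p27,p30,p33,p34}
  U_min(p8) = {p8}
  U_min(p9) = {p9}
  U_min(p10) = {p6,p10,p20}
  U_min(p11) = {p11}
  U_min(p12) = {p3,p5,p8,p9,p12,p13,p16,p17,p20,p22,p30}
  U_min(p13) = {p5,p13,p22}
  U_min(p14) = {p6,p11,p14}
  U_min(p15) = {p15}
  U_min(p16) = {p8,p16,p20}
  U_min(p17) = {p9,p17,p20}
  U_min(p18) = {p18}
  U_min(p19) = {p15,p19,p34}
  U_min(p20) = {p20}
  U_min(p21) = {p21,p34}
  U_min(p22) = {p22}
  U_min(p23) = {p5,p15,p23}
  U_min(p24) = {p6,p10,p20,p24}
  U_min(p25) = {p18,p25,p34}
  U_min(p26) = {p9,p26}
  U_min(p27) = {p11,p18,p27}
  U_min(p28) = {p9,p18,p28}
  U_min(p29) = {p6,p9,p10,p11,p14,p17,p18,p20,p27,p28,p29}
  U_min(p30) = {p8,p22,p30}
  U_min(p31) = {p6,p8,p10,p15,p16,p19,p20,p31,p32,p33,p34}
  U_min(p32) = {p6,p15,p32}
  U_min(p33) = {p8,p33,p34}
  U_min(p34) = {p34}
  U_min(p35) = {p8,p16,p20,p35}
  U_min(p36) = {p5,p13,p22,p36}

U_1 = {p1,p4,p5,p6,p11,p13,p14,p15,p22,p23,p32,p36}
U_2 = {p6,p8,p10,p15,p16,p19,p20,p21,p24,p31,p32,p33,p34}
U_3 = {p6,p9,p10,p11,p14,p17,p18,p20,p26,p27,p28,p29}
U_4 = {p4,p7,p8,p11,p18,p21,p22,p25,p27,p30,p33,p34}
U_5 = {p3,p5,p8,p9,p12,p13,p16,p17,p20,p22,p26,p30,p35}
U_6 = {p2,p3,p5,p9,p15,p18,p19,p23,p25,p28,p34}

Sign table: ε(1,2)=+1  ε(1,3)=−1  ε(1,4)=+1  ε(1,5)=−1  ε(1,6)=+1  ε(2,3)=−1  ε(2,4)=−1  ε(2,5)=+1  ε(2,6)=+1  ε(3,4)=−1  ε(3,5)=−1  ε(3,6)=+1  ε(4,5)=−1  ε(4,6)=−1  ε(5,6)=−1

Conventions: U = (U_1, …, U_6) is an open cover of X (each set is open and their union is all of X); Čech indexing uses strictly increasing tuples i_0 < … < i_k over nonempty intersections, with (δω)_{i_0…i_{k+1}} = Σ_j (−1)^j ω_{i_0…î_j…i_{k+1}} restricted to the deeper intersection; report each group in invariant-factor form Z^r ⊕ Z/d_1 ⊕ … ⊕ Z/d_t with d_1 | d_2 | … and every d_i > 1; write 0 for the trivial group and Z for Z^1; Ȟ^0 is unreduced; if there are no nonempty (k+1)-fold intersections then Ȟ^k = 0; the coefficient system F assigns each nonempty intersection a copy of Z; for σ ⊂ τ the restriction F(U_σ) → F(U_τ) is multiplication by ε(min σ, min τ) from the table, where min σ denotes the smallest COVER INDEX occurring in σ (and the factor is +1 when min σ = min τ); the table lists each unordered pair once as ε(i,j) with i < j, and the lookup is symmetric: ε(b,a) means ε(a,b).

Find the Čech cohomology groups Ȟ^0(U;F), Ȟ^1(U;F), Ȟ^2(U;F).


Ȟ^0(U;F) ≅ 0; Ȟ^1(U;F) ≅ Z/2; Ȟ^2(U;F) ≅ Z

cover nerve:
  U12={p6,p15,p32} U13={p6,p11,p14} U14={p4,p11,p22} U15={p5,p13,p22} U16={p5,p15,p23} U23={p6,p10,p20} U24={p8,p21,p33,p34} U25={p8,p16,p20} U26={p15,p19,p34} U34={p11,p18,p27} U35={p9,p17,p20,p26} U36={p9,p18,p28} U45={p8,p22,p30} U46={p18,p25,p34} U56={p3,p5,p9}
  U123={p6} U126={p15} U134={p11} U145={p22} U156={p5} U235={p20} U245={p8} U246={p34} U346={p18} U356={p9}
C dims 6,15,10; δ0: rk 6, SNF 1^5·2; δ1: rk 9, SNF 1^9
Ȟ^0: (6−6)−0=0 ⇒ 0
Ȟ^1: (15−9)−6=0 plus torsion [2] ⇒ Z/2
Ȟ^2: (10−0)−9=1 ⇒ Z


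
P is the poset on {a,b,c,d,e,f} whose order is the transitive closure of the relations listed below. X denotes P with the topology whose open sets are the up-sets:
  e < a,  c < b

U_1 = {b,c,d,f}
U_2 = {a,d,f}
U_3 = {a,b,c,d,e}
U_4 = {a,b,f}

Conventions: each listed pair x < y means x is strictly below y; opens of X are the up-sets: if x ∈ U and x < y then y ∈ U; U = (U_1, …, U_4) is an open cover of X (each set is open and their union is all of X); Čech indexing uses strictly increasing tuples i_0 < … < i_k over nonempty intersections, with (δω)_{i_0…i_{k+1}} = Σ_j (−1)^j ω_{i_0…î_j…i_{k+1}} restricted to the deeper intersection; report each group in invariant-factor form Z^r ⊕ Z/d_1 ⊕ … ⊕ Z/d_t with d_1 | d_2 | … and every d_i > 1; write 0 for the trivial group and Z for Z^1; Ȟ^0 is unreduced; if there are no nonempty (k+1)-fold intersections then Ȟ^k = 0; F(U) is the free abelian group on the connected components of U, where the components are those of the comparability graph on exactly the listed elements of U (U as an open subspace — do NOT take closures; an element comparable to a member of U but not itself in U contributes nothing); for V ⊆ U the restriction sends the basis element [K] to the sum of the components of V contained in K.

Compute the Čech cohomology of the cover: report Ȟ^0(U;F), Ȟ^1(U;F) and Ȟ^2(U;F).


Ȟ^0(U;F) ≅ Z^4; Ȟ^1(U;F) ≅ 0; Ȟ^2(U;F) ≅ 0

nerve of the cover:
  U12={d,f} U13={b,c,d} U14={b,f} U23={a,d} U24={a,f} U34={a,b}
  U123={d} U124={f} U134={b} U234={a}
components per intersection:
  U1: {b,c} {d} {f}
  U2: {a} {d} {f}
  U3: {a,e} {b,c} {d}
  U4: {a} {b} {f}
  U12: {d} {f}
  U13: {b,c} {d}
  U14: {b} {f}
  U23: {a} {d}
  U24: {a} {f}
  U34: {a} {b}
  U123: {d}
  U124: {f}
  U134: {b}
  U234: {a}
C dims 12,12,4; δ0: rk 8, SNF 1^8; δ1: rk 4, SNF 1^4
Ȟ^0 = (12 − 8) − 0 = 4, so Ȟ^0 ≅ Z^4
Ȟ^1 = (12 − 4) − 8 = 0, so Ȟ^1 ≅ 0
Ȟ^2 = (4 − 0) − 4 = 0, so Ȟ^2 ≅ 0


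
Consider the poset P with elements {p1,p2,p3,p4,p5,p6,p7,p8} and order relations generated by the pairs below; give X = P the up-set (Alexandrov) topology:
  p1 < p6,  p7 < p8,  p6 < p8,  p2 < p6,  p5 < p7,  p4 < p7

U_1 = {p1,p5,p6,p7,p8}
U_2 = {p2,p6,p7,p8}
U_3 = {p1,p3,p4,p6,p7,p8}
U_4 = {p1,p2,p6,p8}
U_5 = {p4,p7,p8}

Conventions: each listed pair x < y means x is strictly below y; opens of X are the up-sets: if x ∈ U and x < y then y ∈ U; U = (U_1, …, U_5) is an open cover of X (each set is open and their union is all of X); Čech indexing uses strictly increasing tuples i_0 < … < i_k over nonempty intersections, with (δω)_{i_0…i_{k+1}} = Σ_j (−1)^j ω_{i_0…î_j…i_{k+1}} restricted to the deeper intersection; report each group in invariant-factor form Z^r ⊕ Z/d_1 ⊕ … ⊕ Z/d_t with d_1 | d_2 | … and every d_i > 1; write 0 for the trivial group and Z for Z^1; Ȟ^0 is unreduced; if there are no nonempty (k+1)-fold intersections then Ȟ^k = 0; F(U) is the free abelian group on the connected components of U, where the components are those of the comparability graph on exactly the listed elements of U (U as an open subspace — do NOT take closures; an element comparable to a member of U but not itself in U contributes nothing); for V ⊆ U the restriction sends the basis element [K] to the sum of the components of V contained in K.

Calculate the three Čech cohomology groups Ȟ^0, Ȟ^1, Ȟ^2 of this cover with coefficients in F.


nerve simplices:
  U12={p6,p7,p8} U13={p1,p6,p7,p8} U14={p1,p6,p8} U15={p7,p8} U23={p6,p7,p8} U24={p2,p6,p8} U25={p7,p8} U34={p1,p6,p8} U35={p4,p7,p8} U45={p8}
  U123={p6,p7,p8} U124={p6,p8} U125={p7,p8} U134={p1,p6,p8} U135={p7,p8} U145={p8} U234={p6,p8} U235={p7,p8} U245={p8} U345={p8}
  U1234={p6,p8} U1235={p7,p8} U1245={p8} U1345={p8} U2345={p8}
  U12345={p8}
components per intersection:
  U1: {p1,p5,p6,p7,p8}
  U2: {p2,p6,p7,p8}
  U3: {p1,p4,p6,p7,p8} {p3}
  U4: {p1,p2,p6,p8}
  U5: {p4,p7,p8}
  U12: {p6,p7,p8}
  U13: {p1,p6,p7,p8}
  U14: {p1,p6,p8}
  U15: {p7,p8}
  U23: {p6,p7,p8}
  U24: {p2,p6,p8}
  U25: {p7,p8}
  U34: {p1,p6,p8}
  U35: {p4,p7,p8}
  U45: {p8}
  U123: {p6,p7,p8}
  U124: {p6,p8}
  U125: {p7,p8}
  U134: {p1,p6,p8}
  U135: {p7,p8}
  U145: {p8}
  U234: {p6,p8}
  U235: {p7,p8}
  U245: {p8}
  U345: {p8}
  U1234: {p6,p8}
  U1235: {p7,p8}
  U1245: {p8}
  U1345: {p8}
  U2345: {p8}
  U12345: {p8}
C dims 6,10,10,5; δ0: rk 4, SNF 1^4; δ1: rk 6, SNF 1^6; δ2: rk 4, SNF 1^4
degree 0: 6−4−0 = 2 → Ȟ^0 ≅ Z^2
degree 1: 10−6−4 = 0 → Ȟ^1 ≅ 0
degree 2: 10−4−6 = 0 → Ȟ^2 ≅ 0

Ȟ^0 ≅ Z^2, Ȟ^1 ≅ 0, Ȟ^2 ≅ 0


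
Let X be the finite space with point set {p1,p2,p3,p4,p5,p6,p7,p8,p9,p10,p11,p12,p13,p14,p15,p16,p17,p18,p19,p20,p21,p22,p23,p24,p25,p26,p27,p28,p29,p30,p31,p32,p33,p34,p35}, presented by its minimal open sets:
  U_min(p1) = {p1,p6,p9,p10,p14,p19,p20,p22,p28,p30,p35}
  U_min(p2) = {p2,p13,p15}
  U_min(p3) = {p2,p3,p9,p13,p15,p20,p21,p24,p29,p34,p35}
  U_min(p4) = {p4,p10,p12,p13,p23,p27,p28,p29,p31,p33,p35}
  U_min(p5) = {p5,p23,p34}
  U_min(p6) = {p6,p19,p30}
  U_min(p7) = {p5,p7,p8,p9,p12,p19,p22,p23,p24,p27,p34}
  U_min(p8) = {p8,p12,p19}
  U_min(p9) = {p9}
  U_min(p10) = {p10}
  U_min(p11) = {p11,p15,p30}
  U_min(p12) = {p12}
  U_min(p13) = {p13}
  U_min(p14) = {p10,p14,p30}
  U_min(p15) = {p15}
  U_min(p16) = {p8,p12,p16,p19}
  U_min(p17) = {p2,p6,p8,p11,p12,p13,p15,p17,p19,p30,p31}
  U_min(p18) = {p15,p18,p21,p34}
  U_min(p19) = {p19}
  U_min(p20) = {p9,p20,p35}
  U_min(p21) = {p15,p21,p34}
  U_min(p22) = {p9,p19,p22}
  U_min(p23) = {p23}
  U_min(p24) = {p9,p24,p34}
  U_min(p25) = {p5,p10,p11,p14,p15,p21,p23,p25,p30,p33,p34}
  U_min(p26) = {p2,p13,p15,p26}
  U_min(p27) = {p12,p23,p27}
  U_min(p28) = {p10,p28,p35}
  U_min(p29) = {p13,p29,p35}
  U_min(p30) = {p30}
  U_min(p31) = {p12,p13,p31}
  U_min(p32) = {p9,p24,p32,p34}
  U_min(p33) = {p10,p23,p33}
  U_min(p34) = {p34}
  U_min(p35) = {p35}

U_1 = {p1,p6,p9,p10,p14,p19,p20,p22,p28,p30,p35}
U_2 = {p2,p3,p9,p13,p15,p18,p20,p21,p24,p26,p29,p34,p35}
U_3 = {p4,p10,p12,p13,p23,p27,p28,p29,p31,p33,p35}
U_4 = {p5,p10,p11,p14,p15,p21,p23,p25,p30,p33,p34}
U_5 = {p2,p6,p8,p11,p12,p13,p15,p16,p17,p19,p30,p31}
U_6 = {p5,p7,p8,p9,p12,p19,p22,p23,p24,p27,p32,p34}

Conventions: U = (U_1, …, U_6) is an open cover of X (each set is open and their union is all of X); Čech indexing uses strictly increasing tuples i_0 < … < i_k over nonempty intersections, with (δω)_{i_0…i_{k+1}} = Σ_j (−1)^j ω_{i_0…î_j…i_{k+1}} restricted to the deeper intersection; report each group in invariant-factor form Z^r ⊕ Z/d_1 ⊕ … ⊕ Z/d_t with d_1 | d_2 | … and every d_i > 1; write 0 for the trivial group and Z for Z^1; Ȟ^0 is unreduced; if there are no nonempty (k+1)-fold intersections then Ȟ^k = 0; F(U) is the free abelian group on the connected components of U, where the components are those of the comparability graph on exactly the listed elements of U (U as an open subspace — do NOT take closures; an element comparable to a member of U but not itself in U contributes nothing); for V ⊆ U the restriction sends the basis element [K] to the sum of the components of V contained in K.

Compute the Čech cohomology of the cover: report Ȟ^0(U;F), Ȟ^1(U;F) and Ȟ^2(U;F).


Ȟ^0(U;F) ≅ Z; Ȟ^1(U;F) ≅ 0; Ȟ^2(U;F) ≅ Z/2

nerve simplices:
  U12={p9,p20,p35} U13={p10,p28,p35} U14={p10,p14,p30} U15={p6,p19,p30} U16={p9,p19,p22} U23={p13,p29,p35} U24={p15,p21,p34} U25={p2,p13,p15} U26={p9,p24,p34} U34={p10,p23,p33} U35={p12,p13,p31} U36={p12,p23,p27} U45={p11,p15,p30} U46={p5,p23,p34} U56={p8,p12,p19}
  U123={p35} U126={p9} U134={p10} U145={p30} U156={p19} U235={p13} U245={p15} U246={p34} U346={p23} U356={p12}
components per intersection:
  U1: {p1,p6,p9,p10,p14,p19,p20,p22,p28,p30,p35}
  U2: {p2,p3,p9,p13,p15,p18,p20,p21,p24,p26,p29,p34,p35}
  U3: {p4,p10,p12,p13,p23,p27,p28,p29,p31,p33,p35}
  U4: {p5,p10,p11,p14,p15,p21,p23,p25,p30,p33,p34}
  U5: {p2,p6,p8,p11,p12,p13,p15,p16,p17,p19,p30,p31}
  U6: {p5,p7,p8,p9,p12,p19,p22,p23,p24,p27,p32,p34}
  U12: {p9,p20,p35}
  U13: {p10,p28,p35}
  U14: {p10,p14,p30}
  U15: {p6,p19,p30}
  U16: {p9,p19,p22}
  U23: {p13,p29,p35}
  U24: {p15,p21,p34}
  U25: {p2,p13,p15}
  U26: {p9,p24,p34}
  U34: {p10,p23,p33}
  U35: {p12,p13,p31}
  U36: {p12,p23,p27}
  U45: {p11,p15,p30}
  U46: {p5,p23,p34}
  U56: {p8,p12,p19}
  U123: {p35}
  U126: {p9}
  U134: {p10}
  U145: {p30}
  U156: {p19}
  U235: {p13}
  U245: {p15}
  U246: {p34}
  U346: {p23}
  U356: {p12}
C dims 6,15,10; δ0: rk 5, SNF 1^5; δ1: rk 10, SNF 1^9·2
degree 0: 6−5−0 = 1 → Ȟ^0 ≅ Z
degree 1: 15−10−5 = 0 → Ȟ^1 ≅ 0
degree 2: 10−0−10 = 0 plus torsion [2] → Ȟ^2 ≅ Z/2


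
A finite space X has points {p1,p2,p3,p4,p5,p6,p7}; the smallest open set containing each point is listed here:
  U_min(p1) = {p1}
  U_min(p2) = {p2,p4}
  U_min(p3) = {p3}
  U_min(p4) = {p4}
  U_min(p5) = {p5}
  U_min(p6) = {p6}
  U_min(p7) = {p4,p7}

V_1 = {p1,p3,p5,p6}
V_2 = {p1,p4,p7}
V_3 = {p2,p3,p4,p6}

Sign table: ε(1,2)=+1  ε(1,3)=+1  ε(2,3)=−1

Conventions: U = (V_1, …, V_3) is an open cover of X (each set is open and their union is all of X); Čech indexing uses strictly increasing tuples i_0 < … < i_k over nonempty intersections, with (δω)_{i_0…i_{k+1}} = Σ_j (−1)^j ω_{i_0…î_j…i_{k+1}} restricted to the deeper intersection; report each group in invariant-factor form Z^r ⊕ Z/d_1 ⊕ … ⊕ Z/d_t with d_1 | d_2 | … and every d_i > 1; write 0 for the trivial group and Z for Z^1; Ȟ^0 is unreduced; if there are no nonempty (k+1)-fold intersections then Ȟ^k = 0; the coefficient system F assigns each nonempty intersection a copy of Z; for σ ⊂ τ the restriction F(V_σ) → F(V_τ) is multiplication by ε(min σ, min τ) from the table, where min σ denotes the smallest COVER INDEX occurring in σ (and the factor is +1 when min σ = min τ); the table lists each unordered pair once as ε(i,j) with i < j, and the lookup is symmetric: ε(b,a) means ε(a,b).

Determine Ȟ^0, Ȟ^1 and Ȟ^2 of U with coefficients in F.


Ȟ^0 = 0, Ȟ^1 = Z/2 and Ȟ^2 = 0

nerve simplices:
  V12={p1} V13={p3,p6} V23={p4}
C dims 3,3; δ0: rk 3, SNF 1^2·2
degree 0: 3−3−0 = 0 → Ȟ^0 ≅ 0
degree 1: 3−0−3 = 0 plus torsion [2] → Ȟ^1 ≅ Z/2
degree 2: 0−0−0 = 0 → Ȟ^2 ≅ 0


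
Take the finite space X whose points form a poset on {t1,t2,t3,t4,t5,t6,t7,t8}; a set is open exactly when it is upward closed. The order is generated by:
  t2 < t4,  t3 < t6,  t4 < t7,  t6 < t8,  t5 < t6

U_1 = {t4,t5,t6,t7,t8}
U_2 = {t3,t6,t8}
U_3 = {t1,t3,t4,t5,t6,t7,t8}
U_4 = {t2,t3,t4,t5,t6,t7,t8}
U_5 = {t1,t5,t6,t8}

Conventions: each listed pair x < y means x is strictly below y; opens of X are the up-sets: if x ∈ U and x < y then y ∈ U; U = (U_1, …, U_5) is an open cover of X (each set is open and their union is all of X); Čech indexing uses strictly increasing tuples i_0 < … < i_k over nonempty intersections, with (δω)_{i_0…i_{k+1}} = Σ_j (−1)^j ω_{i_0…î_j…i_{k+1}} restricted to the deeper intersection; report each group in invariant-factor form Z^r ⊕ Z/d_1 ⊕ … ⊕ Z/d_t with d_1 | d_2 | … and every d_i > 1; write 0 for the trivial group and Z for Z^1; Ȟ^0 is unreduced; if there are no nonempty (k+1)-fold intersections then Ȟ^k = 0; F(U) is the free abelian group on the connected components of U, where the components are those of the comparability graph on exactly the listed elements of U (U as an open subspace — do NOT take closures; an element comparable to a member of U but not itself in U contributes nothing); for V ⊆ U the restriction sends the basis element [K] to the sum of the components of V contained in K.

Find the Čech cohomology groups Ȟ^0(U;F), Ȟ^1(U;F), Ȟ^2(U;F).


cover nerve:
  U12={t6,t8} U13={t4,t5,t6,t7,t8} U14={t4,t5,t6,t7,t8} U15={t5,t6,t8} U23={t3,t6,t8} U24={t3,t6,t8} U25={t6,t8} U34={t3,t4,t5,t6,t7,t8} U35={t1,t5,t6,t8} U45={t5,t6,t8}
  U123={t6,t8} U124={t6,t8} U125={t6,t8} U134={t4,t5,t6,t7,t8} U135={t5,t6,t8} U145={t5,t6,t8} U234={t3,t6,t8} U235={t6,t8} U245={t6,t8} U345={t5,t6,t8}
  U1234={t6,t8} U1235={t6,t8} U1245={t6,t8} U1345={t5,t6,t8} U2345={t6,t8}
  U12345={t6,t8}
components per intersection:
  U1: {t4,t7} {t5,t6,t8}
  U2: {t3,t6,t8}
  U3: {t1} {t3,t5,t6,t8} {t4,t7}
  U4: {t2,t4,t7} {t3,t5,t6,t8}
  U5: {t1} {t5,t6,t8}
  U12: {t6,t8}
  U13: {t4,t7} {t5,t6,t8}
  U14: {t4,t7} {t5,t6,t8}
  U15: {t5,t6,t8}
  U23: {t3,t6,t8}
  U24: {t3,t6,t8}
  U25: {t6,t8}
  U34: {t3,t5,t6,t8} {t4,t7}
  U35: {t1} {t5,t6,t8}
  U45: {t5,t6,t8}
  U123: {t6,t8}
  U124: {t6,t8}
  U125: {t6,t8}
  U134: {t4,t7} {t5,t6,t8}
  U135: {t5,t6,t8}
  U145: {t5,t6,t8}
  U234: {t3,t6,t8}
  U235: {t6,t8}
  U245: {t6,t8}
  U345: {t5,t6,t8}
  U1234: {t6,t8}
  U1235: {t6,t8}
  U1245: {t6,t8}
  U1345: {t5,t6,t8}
  U2345: {t6,t8}
  U12345: {t6,t8}
C dims 10,14,11,5; δ0: rk 7, SNF 1^7; δ1: rk 7, SNF 1^7; δ2: rk 4, SNF 1^4
Ȟ^0: (10−7)−0=3 ⇒ Z^3
Ȟ^1: (14−7)−7=0 ⇒ 0
Ȟ^2: (11−4)−7=0 ⇒ 0

Ȟ^0 ≅ Z^3, Ȟ^1 ≅ 0, Ȟ^2 ≅ 0


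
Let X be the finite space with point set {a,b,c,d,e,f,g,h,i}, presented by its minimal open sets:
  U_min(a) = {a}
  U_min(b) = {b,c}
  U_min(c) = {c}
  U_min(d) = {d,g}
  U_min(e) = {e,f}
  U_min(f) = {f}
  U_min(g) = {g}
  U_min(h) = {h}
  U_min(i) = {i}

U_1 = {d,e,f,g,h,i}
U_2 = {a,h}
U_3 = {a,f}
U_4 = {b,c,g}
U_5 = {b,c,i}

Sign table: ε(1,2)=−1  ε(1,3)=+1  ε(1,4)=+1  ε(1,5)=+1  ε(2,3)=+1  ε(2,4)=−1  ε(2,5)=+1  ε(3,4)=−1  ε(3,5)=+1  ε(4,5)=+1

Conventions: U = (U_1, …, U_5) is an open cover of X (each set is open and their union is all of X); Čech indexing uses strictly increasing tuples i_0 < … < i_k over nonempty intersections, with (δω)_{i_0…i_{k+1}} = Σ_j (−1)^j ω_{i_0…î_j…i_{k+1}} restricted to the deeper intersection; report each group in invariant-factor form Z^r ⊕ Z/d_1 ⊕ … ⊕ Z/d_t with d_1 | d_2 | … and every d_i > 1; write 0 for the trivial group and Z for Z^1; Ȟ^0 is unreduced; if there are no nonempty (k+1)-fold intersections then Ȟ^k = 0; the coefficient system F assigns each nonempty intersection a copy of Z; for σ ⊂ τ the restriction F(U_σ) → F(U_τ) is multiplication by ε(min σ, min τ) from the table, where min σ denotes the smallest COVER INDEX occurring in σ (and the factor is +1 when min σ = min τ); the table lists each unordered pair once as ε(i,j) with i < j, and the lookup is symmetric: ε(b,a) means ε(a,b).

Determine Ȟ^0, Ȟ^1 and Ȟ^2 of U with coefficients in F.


Ȟ^0(U;F) ≅ 0, Ȟ^1(U;F) ≅ Z ⊕ Z/2 and Ȟ^2(U;F) ≅ 0

nerve of the cover:
  U12={h} U13={f} U14={g} U15={i} U23={a} U45={b,c}
C dims 5,6; δ0: rk 5, SNF 1^4·2
Ȟ^0 = (5 − 5) − 0 = 0, so Ȟ^0 ≅ 0
Ȟ^1 = (6 − 0) − 5 = 1 plus torsion [2], so Ȟ^1 ≅ Z ⊕ Z/2
Ȟ^2 = (0 − 0) − 0 = 0, so Ȟ^2 ≅ 0


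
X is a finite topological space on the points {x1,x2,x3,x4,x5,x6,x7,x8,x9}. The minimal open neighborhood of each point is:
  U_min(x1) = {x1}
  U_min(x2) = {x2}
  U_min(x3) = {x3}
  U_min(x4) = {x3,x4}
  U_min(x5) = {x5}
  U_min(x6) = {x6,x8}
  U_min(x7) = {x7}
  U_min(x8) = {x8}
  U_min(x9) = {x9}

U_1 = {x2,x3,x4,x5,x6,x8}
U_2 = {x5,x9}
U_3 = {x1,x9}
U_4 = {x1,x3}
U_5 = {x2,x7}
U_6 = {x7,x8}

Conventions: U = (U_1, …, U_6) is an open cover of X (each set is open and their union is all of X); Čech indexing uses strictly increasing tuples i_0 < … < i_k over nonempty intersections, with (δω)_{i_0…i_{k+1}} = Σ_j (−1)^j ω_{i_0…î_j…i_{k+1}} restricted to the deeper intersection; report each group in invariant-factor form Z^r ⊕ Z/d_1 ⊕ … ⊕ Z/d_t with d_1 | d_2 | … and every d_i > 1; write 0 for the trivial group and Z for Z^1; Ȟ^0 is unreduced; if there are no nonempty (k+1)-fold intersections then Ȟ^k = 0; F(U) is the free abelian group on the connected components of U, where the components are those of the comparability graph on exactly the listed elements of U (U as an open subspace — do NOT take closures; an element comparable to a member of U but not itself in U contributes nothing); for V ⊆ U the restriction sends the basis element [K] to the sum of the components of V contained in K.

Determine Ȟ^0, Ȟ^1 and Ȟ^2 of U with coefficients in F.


Ȟ^0 ≅ Z^7, Ȟ^1 ≅ 0, Ȟ^2 ≅ 0

intersection data:
  U12={x5} U14={x3} U15={x2} U16={x8} U23={x9} U34={x1} U56={x7}
components per intersection:
  U1: {x2} {x3,x4} {x5} {x6,x8}
  U2: {x5} {x9}
  U3: {x1} {x9}
  U4: {x1} {x3}
  U5: {x2} {x7}
  U6: {x7} {x8}
  U12: {x5}
  U14: {x3}
  U15: {x2}
  U16: {x8}
  U23: {x9}
  U34: {x1}
  U56: {x7}
C dims 14,7; δ0: rk 7, SNF 1^7
Ȟ^0 = (14 − 7) − 0 = 7, so Ȟ^0 ≅ Z^7
Ȟ^1 = (7 − 0) − 7 = 0, so Ȟ^1 ≅ 0
Ȟ^2 = (0 − 0) − 0 = 0, so Ȟ^2 ≅ 0


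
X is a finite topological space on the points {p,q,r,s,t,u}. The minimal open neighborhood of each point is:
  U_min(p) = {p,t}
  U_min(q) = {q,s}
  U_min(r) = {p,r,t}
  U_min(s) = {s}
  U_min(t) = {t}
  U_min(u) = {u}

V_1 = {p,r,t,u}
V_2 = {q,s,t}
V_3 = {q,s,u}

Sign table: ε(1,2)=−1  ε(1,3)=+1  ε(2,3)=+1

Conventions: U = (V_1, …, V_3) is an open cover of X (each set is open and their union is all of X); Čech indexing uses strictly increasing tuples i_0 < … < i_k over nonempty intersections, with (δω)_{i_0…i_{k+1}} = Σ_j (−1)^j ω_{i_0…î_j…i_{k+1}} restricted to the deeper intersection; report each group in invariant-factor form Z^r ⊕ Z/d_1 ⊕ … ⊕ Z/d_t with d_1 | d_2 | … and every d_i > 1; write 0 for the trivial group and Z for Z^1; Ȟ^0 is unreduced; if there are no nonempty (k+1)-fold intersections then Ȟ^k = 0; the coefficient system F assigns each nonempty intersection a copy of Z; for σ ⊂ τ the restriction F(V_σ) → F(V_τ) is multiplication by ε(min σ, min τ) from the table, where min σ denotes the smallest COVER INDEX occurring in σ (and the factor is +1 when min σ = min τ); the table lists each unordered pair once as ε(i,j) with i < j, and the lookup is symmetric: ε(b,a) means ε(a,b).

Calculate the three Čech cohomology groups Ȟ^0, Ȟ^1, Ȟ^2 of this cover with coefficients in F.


intersection data:
  V12={t} V13={u} V23={q,s}
C dims 3,3; δ0: rk 3, SNF 1^2·2
Ȟ^0 = (3 − 3) − 0 = 0, so Ȟ^0 ≅ 0
Ȟ^1 = (3 − 0) − 3 = 0 plus torsion [2], so Ȟ^1 ≅ Z/2
Ȟ^2 = (0 − 0) − 0 = 0, so Ȟ^2 ≅ 0

Ȟ^0 ≅ 0, Ȟ^1 ≅ Z/2 and Ȟ^2 ≅ 0


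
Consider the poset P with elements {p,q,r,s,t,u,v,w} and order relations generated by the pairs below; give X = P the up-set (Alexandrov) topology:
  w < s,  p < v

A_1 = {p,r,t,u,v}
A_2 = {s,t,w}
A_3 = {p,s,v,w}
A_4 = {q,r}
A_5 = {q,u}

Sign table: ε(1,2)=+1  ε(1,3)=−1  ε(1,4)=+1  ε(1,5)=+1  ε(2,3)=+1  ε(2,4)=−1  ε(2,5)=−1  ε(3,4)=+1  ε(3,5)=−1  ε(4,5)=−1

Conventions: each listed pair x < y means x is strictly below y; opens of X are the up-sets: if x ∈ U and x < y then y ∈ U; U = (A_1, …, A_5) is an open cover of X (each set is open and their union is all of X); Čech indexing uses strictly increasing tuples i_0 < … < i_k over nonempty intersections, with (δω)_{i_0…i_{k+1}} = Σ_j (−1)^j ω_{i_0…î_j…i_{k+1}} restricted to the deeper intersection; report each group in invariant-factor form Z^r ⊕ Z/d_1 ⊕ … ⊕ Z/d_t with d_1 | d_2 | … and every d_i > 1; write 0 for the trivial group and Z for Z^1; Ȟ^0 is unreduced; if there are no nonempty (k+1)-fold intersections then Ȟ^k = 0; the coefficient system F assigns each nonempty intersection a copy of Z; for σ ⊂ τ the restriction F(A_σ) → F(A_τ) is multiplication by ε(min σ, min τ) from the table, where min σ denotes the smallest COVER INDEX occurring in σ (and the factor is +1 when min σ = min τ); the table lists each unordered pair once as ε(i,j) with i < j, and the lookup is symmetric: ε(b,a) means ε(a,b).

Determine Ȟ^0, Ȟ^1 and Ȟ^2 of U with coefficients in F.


intersection data:
  A12={t} A13={p,v} A14={r} A15={u} A23={s,w} A45={q}
C dims 5,6; δ0: rk 5, SNF 1^4·2
Ȟ^0 = (5 − 5) − 0 = 0, so Ȟ^0 ≅ 0
Ȟ^1 = (6 − 0) − 5 = 1 plus torsion [2], so Ȟ^1 ≅ Z ⊕ Z/2
Ȟ^2 = (0 − 0) − 0 = 0, so Ȟ^2 ≅ 0

Ȟ^0 ≅ 0, Ȟ^1 ≅ Z ⊕ Z/2, Ȟ^2 ≅ 0


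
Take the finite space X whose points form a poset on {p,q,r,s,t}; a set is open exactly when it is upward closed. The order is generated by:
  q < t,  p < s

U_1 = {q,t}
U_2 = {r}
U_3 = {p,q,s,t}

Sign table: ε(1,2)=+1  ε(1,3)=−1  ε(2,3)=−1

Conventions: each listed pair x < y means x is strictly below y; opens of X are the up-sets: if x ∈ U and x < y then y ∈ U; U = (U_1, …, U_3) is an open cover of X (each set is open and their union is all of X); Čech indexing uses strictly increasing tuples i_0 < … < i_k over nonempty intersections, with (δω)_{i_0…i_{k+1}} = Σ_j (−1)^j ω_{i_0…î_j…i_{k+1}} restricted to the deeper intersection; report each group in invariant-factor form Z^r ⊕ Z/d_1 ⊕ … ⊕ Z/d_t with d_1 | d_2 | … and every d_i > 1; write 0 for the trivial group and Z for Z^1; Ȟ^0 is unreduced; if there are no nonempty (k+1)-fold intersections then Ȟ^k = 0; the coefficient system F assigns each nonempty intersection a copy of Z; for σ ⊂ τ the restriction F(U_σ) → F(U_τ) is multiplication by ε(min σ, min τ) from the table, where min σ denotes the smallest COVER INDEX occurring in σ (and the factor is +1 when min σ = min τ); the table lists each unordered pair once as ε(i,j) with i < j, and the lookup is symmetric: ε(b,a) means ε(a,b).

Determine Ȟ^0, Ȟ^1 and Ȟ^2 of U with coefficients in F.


cover nerve:
  U13={q,t}
C dims 3,1; δ0: rk 1, SNF 1^1
Ȟ^0: (3−1)−0=2 ⇒ Z^2
Ȟ^1: (1−0)−1=0 ⇒ 0
Ȟ^2: (0−0)−0=0 ⇒ 0

Ȟ^0 = Z^2; Ȟ^1 = 0; Ȟ^2 = 0


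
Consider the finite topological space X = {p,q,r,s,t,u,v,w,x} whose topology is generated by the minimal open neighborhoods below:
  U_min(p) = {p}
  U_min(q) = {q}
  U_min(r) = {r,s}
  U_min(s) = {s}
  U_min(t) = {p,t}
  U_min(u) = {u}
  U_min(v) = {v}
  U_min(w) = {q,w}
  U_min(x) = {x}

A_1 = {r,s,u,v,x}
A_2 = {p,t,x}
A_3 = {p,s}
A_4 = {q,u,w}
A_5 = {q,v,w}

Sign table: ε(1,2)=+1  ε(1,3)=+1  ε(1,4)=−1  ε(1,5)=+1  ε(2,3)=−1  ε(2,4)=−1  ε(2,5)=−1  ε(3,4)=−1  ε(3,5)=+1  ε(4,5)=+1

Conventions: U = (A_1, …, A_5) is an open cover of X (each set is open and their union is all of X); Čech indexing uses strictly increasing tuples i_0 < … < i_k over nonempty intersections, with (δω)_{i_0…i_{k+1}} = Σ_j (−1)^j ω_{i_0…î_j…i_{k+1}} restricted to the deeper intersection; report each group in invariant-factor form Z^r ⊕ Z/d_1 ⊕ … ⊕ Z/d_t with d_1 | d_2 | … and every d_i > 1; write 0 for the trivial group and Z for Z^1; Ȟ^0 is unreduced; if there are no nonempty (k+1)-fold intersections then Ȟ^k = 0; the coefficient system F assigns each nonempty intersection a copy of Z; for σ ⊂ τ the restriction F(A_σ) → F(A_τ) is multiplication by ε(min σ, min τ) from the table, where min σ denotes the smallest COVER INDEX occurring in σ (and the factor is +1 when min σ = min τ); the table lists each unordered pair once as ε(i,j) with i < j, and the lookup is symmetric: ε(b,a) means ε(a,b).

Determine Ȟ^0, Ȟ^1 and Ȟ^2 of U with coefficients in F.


Ȟ^0 = 0, Ȟ^1 = Z ⊕ Z/2, Ȟ^2 = 0

nonempty intersections:
  A12={x} A13={s} A14={u} A15={v} A23={p} A45={q,w}
C dims 5,6; δ0: rk 5, SNF 1^4·2
Ȟ^0: (5−5)−0=0 ⇒ 0
Ȟ^1: (6−0)−5=1 plus torsion [2] ⇒ Z ⊕ Z/2
Ȟ^2: (0−0)−0=0 ⇒ 0


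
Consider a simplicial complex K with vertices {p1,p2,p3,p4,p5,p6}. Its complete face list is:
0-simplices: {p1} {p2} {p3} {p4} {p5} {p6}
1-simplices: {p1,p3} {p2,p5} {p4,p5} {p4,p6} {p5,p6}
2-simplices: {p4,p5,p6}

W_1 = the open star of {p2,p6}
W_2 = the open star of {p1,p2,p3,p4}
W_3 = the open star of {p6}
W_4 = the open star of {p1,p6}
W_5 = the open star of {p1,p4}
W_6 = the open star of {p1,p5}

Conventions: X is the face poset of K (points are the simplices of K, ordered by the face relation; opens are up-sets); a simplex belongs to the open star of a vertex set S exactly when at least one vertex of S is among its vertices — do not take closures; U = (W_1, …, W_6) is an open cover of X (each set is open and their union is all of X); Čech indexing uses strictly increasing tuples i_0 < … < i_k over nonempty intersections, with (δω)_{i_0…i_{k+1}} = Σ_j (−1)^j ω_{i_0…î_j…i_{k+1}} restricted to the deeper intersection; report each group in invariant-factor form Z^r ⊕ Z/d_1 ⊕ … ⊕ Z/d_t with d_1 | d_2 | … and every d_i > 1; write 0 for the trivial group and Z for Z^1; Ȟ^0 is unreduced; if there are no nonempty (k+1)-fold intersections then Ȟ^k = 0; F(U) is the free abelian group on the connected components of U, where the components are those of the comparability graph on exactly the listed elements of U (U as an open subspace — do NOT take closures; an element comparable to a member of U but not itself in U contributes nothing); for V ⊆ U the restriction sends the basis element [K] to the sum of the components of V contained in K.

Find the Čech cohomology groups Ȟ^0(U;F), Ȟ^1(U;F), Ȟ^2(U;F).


intersection data:
  W1={{p2},{p6},{p2,p5},{p4,p6},{p5,p6},{p4,p5,p6}} W2={{p1},{p2},{p3},{p4},{p1,p3},{p2,p5},{p4,p5},{p4,p6},{p4,p5,p6}} W3={{p6},{p4,p6},{p5,p6},{p4,p5,p6}} W4={{p1},{p6},{p1,p3},{p4,p6},{p5,p6},{p4,p5,p6}} W5={{p1},{p4},{p1,p3},{p4,p5},{p4,p6},{p4,p5,p6}} W6={{p1},{p5},{p1,p3},{p2,p5},{p4,p5},{p5,p6},{p4,p5,p6}}
  W12={{p2},{p2,p5},{p4,p6},{p4,p5,p6}} W13={{p6},{p4,p6},{p5,p6},{p4,p5,p6}} W14={{p6},{p4,p6},{p5,p6},{p4,p5,p6}} W15={{p4,p6},{p4,p5,p6}} W16={{p2,p5},{p5,p6},{p4,p5,p6}} W23={{p4,p6},{p4,p5,p6}} W24={{p1},{p1,p3},{p4,p6},{p4,p5,p6}} W25={{p1},{p4},{p1,p3},{p4,p5},{p4,p6},{p4,p5,p6}} W26={{p1},{p1,p3},{p2,p5},{p4,p5},{p4,p5,p6}} W34={{p6},{p4,p6},{p5,p6},{p4,p5,p6}} W35={{p4,p6},{p4,p5,p6}} W36={{p5,p6},{p4,p5,p6}} W45={{p1},{p1,p3},{p4,p6},{p4,p5,p6}} W46={{p1},{p1,p3},{p5,p6},{p4,p5,p6}} W56={{p1},{p1,p3},{p4,p5},{p4,p5,p6}}
  W123={{p4,p6},{p4,p5,p6}} W124={{p4,p6},{p4,p5,p6}} W125={{p4,p6},{p4,p5,p6}} W126={{p2,p5},{p4,p5,p6}} W134={{p6},{p4,p6},{p5,p6},{p4,p5,p6}} W135={{p4,p6},{p4,p5,p6}} W136={{p5,p6},{p4,p5,p6}} W145={{p4,p6},{p4,p5,p6}} W146={{p5,p6},{p4,p5,p6}} W156={{p4,p5,p6}} W234={{p4,p6},{p4,p5,p6}} W235={{p4,p6},{p4,p5,p6}} W236={{p4,p5,p6}} W245={{p1},{p1,p3},{p4,p6},{p4,p5,p6}} W246={{p1},{p1,p3},{p4,p5,p6}} W256={{p1},{p1,p3},{p4,p5},{p4,p5,p6}} W345={{p4,p6},{p4,p5,p6}} W346={{p5,p6},{p4,p5,p6}} W356={{p4,p5,p6}} W456={{p1},{p1,p3},{p4,p5,p6}}
  W1234={{p4,p6},{p4,p5,p6}} W1235={{p4,p6},{p4,p5,p6}} W1236={{p4,p5,p6}} W1245={{p4,p6},{p4,p5,p6}} W1246={{p4,p5,p6}} W1256={{p4,p5,p6}} W1345={{p4,p6},{p4,p5,p6}} W1346={{p5,p6},{p4,p5,p6}} W1356={{p4,p5,p6}} W1456={{p4,p5,p6}} W2345={{p4,p6},{p4,p5,p6}} W2346={{p4,p5,p6}} W2356={{p4,p5,p6}} W2456={{p1},{p1,p3},{p4,p5,p6}} W3456={{p4,p5,p6}}
  W12345={{p4,p6},{p4,p5,p6}} W12346={{p4,p5,p6}} W12356={{p4,p5,p6}} W12456={{p4,p5,p6}} W13456={{p4,p5,p6}} W23456={{p4,p5,p6}}
  W123456={{p4,p5,p6}}
components per intersection:
  W1: {{p2},{p2,p5}} {{p6},{p4,p6},{p5,p6},{p4,p5,p6}}
  W2: {{p1},{p3},{p1,p3}} {{p2},{p2,p5}} {{p4},{p4,p5},{p4,p6},{p4,p5,p6}}
  W3: {{p6},{p4,p6},{p5,p6},{p4,p5,p6}}
  W4: {{p1},{p1,p3}} {{p6},{p4,p6},{p5,p6},{p4,p5,p6}}
  W5: {{p1},{p1,p3}} {{p4},{p4,p5},{p4,p6},{p4,p5,p6}}
  W6: {{p1},{p1,p3}} {{p5},{p2,p5},{p4,p5},{p5,p6},{p4,p5,p6}}
  W12: {{p2},{p2,p5}} {{p4,p6},{p4,p5,p6}}
  W13: {{p6},{p4,p6},{p5,p6},{p4,p5,p6}}
  W14: {{p6},{p4,p6},{p5,p6},{p4,p5,p6}}
  W15: {{p4,p6},{p4,p5,p6}}
  W16: {{p2,p5}} {{p5,p6},{p4,p5,p6}}
  W23: {{p4,p6},{p4,p5,p6}}
  W24: {{p1},{p1,p3}} {{p4,p6},{p4,p5,p6}}
  W25: {{p1},{p1,p3}} {{p4},{p4,p5},{p4,p6},{p4,p5,p6}}
  W26: {{p1},{p1,p3}} {{p2,p5}} {{p4,p5},{p4,p5,p6}}
  W34: {{p6},{p4,p6},{p5,p6},{p4,p5,p6}}
  W35: {{p4,p6},{p4,p5,p6}}
  W36: {{p5,p6},{p4,p5,p6}}
  W45: {{p1},{p1,p3}} {{p4,p6},{p4,p5,p6}}
  W46: {{p1},{p1,p3}} {{p5,p6},{p4,p5,p6}}
  W56: {{p1},{p1,p3}} {{p4,p5},{p4,p5,p6}}
  W123: {{p4,p6},{p4,p5,p6}}
  W124: {{p4,p6},{p4,p5,p6}}
  W125: {{p4,p6},{p4,p5,p6}}
  W126: {{p2,p5}} {{p4,p5,p6}}
  W134: {{p6},{p4,p6},{p5,p6},{p4,p5,p6}}
  W135: {{p4,p6},{p4,p5,p6}}
  W136: {{p5,p6},{p4,p5,p6}}
  W145: {{p4,p6},{p4,p5,p6}}
  W146: {{p5,p6},{p4,p5,p6}}
  W156: {{p4,p5,p6}}
  W234: {{p4,p6},{p4,p5,p6}}
  W235: {{p4,p6},{p4,p5,p6}}
  W236: {{p4,p5,p6}}
  W245: {{p1},{p1,p3}} {{p4,p6},{p4,p5,p6}}
  W246: {{p1},{p1,p3}} {{p4,p5,p6}}
  W256: {{p1},{p1,p3}} {{p4,p5},{p4,p5,p6}}
  W345: {{p4,p6},{p4,p5,p6}}
  W346: {{p5,p6},{p4,p5,p6}}
  W356: {{p4,p5,p6}}
  W456: {{p1},{p1,p3}} {{p4,p5,p6}}
  W1234: {{p4,p6},{p4,p5,p6}}
  W1235: {{p4,p6},{p4,p5,p6}}
  W1236: {{p4,p5,p6}}
  W1245: {{p4,p6},{p4,p5,p6}}
  W1246: {{p4,p5,p6}}
  W1256: {{p4,p5,p6}}
  W1345: {{p4,p6},{p4,p5,p6}}
  W1346: {{p5,p6},{p4,p5,p6}}
  W1356: {{p4,p5,p6}}
  W1456: {{p4,p5,p6}}
  W2345: {{p4,p6},{p4,p5,p6}}
  W2346: {{p4,p5,p6}}
  W2356: {{p4,p5,p6}}
  W2456: {{p1},{p1,p3}} {{p4,p5,p6}}
  W3456: {{p4,p5,p6}}
  W12345: {{p4,p6},{p4,p5,p6}}
  W12346: {{p4,p5,p6}}
  W12356: {{p4,p5,p6}}
  W12456: {{p4,p5,p6}}
  W13456: {{p4,p5,p6}}
  W23456: {{p4,p5,p6}}
  W123456: {{p4,p5,p6}}
C dims 12,24,25,16; δ0: rk 10, SNF 1^10; δ1: rk 14, SNF 1^14; δ2: rk 11, SNF 1^11
Ȟ^0 = (12 − 10) − 0 = 2, so Ȟ^0 ≅ Z^2
Ȟ^1 = (24 − 14) − 10 = 0, so Ȟ^1 ≅ 0
Ȟ^2 = (25 − 11) − 14 = 0, so Ȟ^2 ≅ 0

Ȟ^0 ≅ Z^2, Ȟ^1 ≅ 0, Ȟ^2 ≅ 0
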